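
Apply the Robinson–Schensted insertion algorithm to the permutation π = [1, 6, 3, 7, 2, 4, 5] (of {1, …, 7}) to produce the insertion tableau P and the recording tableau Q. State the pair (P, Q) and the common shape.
P = [1, 2, 4, 5] / [3, 7] / [6];  Q = [1, 2, 4, 7] / [3, 6] / [5];  common shape = (4, 2, 1)

Row-insert the values π_1, π_2, … into P one at a time, bumping the leftmost entry strictly greater than the inserted value down to the next row. The recording tableau Q records, in position (i, j), the step at which that cell was added to P.
  Insert 1 (step 1): P = [1];  Q = [1]
  Insert 6 (step 2): P = [1, 6];  Q = [1, 2]
  Insert 3 (step 3): P = [1, 3] / [6];  Q = [1, 2] / [3]
  Insert 7 (step 4): P = [1, 3, 7] / [6];  Q = [1, 2, 4] / [3]
  Insert 2 (step 5): P = [1, 2, 7] / [3] / [6];  Q = [1, 2, 4] / [3] / [5]
  Insert 4 (step 6): P = [1, 2, 4] / [3, 7] / [6];  Q = [1, 2, 4] / [3, 6] / [5]
  Insert 5 (step 7): P = [1, 2, 4, 5] / [3, 7] / [6];  Q = [1, 2, 4, 7] / [3, 6] / [5]
Final shape: (4, 2, 1).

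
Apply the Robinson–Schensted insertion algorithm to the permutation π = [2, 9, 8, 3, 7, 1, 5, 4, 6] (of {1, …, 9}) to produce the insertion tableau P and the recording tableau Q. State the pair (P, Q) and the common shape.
P = [1, 3, 4, 6] / [2, 5] / [7] / [8] / [9];  Q = [1, 2, 5, 9] / [3, 7] / [4] / [6] / [8];  common shape = (4, 2, 1, 1, 1)

Row-insert the values π_1, π_2, … into P one at a time, bumping the leftmost entry strictly greater than the inserted value down to the next row. The recording tableau Q records, in position (i, j), the step at which that cell was added to P.
  Insert 2 (step 1): P = [2];  Q = [1]
  Insert 9 (step 2): P = [2, 9];  Q = [1, 2]
  Insert 8 (step 3): P = [2, 8] / [9];  Q = [1, 2] / [3]
  Insert 3 (step 4): P = [2, 3] / [8] / [9];  Q = [1, 2] / [3] / [4]
  Insert 7 (step 5): P = [2, 3, 7] / [8] / [9];  Q = [1, 2, 5] / [3] / [4]
  Insert 1 (step 6): P = [1, 3, 7] / [2] / [8] / [9];  Q = [1, 2, 5] / [3] / [4] / [6]
  Insert 5 (step 7): P = [1, 3, 5] / [2, 7] / [8] / [9];  Q = [1, 2, 5] / [3, 7] / [4] / [6]
  Insert 4 (step 8): P = [1, 3, 4] / [2, 5] / [7] / [8] / [9];  Q = [1, 2, 5] / [3, 7] / [4] / [6] / [8]
  Insert 6 (step 9): P = [1, 3, 4, 6] / [2, 5] / [7] / [8] / [9];  Q = [1, 2, 5, 9] / [3, 7] / [4] / [6] / [8]
Final shape: (4, 2, 1, 1, 1).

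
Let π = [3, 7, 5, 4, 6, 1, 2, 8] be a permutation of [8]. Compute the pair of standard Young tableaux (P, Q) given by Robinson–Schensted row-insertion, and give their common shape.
P = [1, 2, 6, 8] / [3, 4] / [5] / [7];  Q = [1, 2, 5, 8] / [3, 7] / [4] / [6];  common shape = (4, 2, 1, 1)

Row-insert the values π_1, π_2, … into P one at a time, bumping the leftmost entry strictly greater than the inserted value down to the next row. The recording tableau Q records, in position (i, j), the step at which that cell was added to P.
  Insert 3 (step 1): P = [3];  Q = [1]
  Insert 7 (step 2): P = [3, 7];  Q = [1, 2]
  Insert 5 (step 3): P = [3, 5] / [7];  Q = [1, 2] / [3]
  Insert 4 (step 4): P = [3, 4] / [5] / [7];  Q = [1, 2] / [3] / [4]
  Insert 6 (step 5): P = [3, 4, 6] / [5] / [7];  Q = [1, 2, 5] / [3] / [4]
  Insert 1 (step 6): P = [1, 4, 6] / [3] / [5] / [7];  Q = [1, 2, 5] / [3] / [4] / [6]
  Insert 2 (step 7): P = [1, 2, 6] / [3, 4] / [5] / [7];  Q = [1, 2, 5] / [3, 7] / [4] / [6]
  Insert 8 (step 8): P = [1, 2, 6, 8] / [3, 4] / [5] / [7];  Q = [1, 2, 5, 8] / [3, 7] / [4] / [6]
Final shape: (4, 2, 1, 1).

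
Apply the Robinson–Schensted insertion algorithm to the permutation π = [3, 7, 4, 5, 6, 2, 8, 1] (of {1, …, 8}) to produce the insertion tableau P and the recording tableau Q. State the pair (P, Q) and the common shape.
P = [1, 4, 5, 6, 8] / [2] / [3] / [7];  Q = [1, 2, 4, 5, 7] / [3] / [6] / [8];  common shape = (5, 1, 1, 1)

Row-insert the values π_1, π_2, … into P one at a time, bumping the leftmost entry strictly greater than the inserted value down to the next row. The recording tableau Q records, in position (i, j), the step at which that cell was added to P.
  Insert 3 (step 1): P = [3];  Q = [1]
  Insert 7 (step 2): P = [3, 7];  Q = [1, 2]
  Insert 4 (step 3): P = [3, 4] / [7];  Q = [1, 2] / [3]
  Insert 5 (step 4): P = [3, 4, 5] / [7];  Q = [1, 2, 4] / [3]
  Insert 6 (step 5): P = [3, 4, 5, 6] / [7];  Q = [1, 2, 4, 5] / [3]
  Insert 2 (step 6): P = [2, 4, 5, 6] / [3] / [7];  Q = [1, 2, 4, 5] / [3] / [6]
  Insert 8 (step 7): P = [2, 4, 5, 6, 8] / [3] / [7];  Q = [1, 2, 4, 5, 7] / [3] / [6]
  Insert 1 (step 8): P = [1, 4, 5, 6, 8] / [2] / [3] / [7];  Q = [1, 2, 4, 5, 7] / [3] / [6] / [8]
Final shape: (5, 1, 1, 1).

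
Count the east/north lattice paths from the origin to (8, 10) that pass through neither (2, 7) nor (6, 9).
Number of paths = 27339

Inclusion–exclusion. Total paths: C(18, 8) = 43758. Through P₁: C(9, 2)·C(9, 6) = 3024. Through P₂: C(15, 6)·C(3, 2) = 15015. Since P₁ is strictly southwest of P₂, a monotone path through both must visit P₁ then P₂; paths through both = C(9, 2)·C(6, 4)·C(3, 2) = 1620. Avoid both = 43758 − 3024 − 15015 + 1620 = 27339.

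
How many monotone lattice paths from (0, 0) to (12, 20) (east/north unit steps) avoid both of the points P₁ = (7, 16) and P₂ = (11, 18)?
Number of paths = 102143253

Inclusion–exclusion. Total paths: C(32, 12) = 225792840. Through P₁: C(23, 7)·C(9, 5) = 30889782. Through P₂: C(29, 11)·C(3, 1) = 103791870. Since P₁ is strictly southwest of P₂, a monotone path through both must visit P₁ then P₂; paths through both = C(23, 7)·C(6, 4)·C(3, 1) = 11032065. Avoid both = 225792840 − 30889782 − 103791870 + 11032065 = 102143253.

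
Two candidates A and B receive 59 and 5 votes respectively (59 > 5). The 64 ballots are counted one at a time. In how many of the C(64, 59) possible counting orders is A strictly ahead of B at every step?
Strict-lead orderings = 6433182

Total orderings of the 64 votes with 59 for A: C(64, 59) = 7624512. By the Bertrand ballot formula (Cycle Lemma / reflection principle), the number of orderings in which A is strictly ahead of B throughout is (p − q)/(p + q) · C(p + q, p) = (59 − 5)/(59 + 5) · 7624512 = 6433182.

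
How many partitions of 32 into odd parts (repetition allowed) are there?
p_odd(32) = 390

Enumerate partitions using only odd parts via the recurrence o(n, m) = o(n, m−2) + o(n−m, m) over odd m, starting from the largest odd part ≤ n. This gives p_odd(32) = 390. (Euler's theorem: equals the count of distinct-part partitions.)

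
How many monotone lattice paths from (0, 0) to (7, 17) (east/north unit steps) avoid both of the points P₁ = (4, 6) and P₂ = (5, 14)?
Number of paths = 172284

Inclusion–exclusion. Total paths: C(24, 7) = 346104. Through P₁: C(10, 4)·C(14, 3) = 76440. Through P₂: C(19, 5)·C(5, 2) = 116280. Since P₁ is strictly southwest of P₂, a monotone path through both must visit P₁ then P₂; paths through both = C(10, 4)·C(9, 1)·C(5, 2) = 18900. Avoid both = 346104 − 76440 − 116280 + 18900 = 172284.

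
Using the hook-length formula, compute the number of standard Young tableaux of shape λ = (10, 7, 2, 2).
# SYT of shape (10, 7, 2, 2) = 34819400

Hook-length formula: f^λ = n! / Π hook(c), product over all cells c of the Young diagram. For λ = (10, 7, 2, 2), n = 21 boxes. Hook lengths by row (left-to-right, top-to-bottom): [13, 12, 9, 8, 7, 6, 5, 3, 2, 1]; [9, 8, 5, 4, 3, 2, 1]; [3, 2]; [2, 1]. Product of hooks = 1467312537600. So f^λ = 21! / 1467312537600 = 51090942171709440000 / 1467312537600 = 34819400.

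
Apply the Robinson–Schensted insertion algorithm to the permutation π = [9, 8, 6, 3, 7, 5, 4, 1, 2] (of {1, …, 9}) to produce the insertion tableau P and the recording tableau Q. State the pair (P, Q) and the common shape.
P = [1, 2] / [3, 4] / [5, 7] / [6] / [8] / [9];  Q = [1, 5] / [2, 6] / [3, 9] / [4] / [7] / [8];  common shape = (2, 2, 2, 1, 1, 1)

Row-insert the values π_1, π_2, … into P one at a time, bumping the leftmost entry strictly greater than the inserted value down to the next row. The recording tableau Q records, in position (i, j), the step at which that cell was added to P.
  Insert 9 (step 1): P = [9];  Q = [1]
  Insert 8 (step 2): P = [8] / [9];  Q = [1] / [2]
  Insert 6 (step 3): P = [6] / [8] / [9];  Q = [1] / [2] / [3]
  Insert 3 (step 4): P = [3] / [6] / [8] / [9];  Q = [1] / [2] / [3] / [4]
  Insert 7 (step 5): P = [3, 7] / [6] / [8] / [9];  Q = [1, 5] / [2] / [3] / [4]
  Insert 5 (step 6): P = [3, 5] / [6, 7] / [8] / [9];  Q = [1, 5] / [2, 6] / [3] / [4]
  Insert 4 (step 7): P = [3, 4] / [5, 7] / [6] / [8] / [9];  Q = [1, 5] / [2, 6] / [3] / [4] / [7]
  Insert 1 (step 8): P = [1, 4] / [3, 7] / [5] / [6] / [8] / [9];  Q = [1, 5] / [2, 6] / [3] / [4] / [7] / [8]
  Insert 2 (step 9): P = [1, 2] / [3, 4] / [5, 7] / [6] / [8] / [9];  Q = [1, 5] / [2, 6] / [3, 9] / [4] / [7] / [8]
Final shape: (2, 2, 2, 1, 1, 1).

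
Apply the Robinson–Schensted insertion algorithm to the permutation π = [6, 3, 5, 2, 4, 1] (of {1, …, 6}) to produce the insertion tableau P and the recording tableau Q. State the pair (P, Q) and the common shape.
P = [1, 4] / [2, 5] / [3] / [6];  Q = [1, 3] / [2, 5] / [4] / [6];  common shape = (2, 2, 1, 1)

Row-insert the values π_1, π_2, … into P one at a time, bumping the leftmost entry strictly greater than the inserted value down to the next row. The recording tableau Q records, in position (i, j), the step at which that cell was added to P.
  Insert 6 (step 1): P = [6];  Q = [1]
  Insert 3 (step 2): P = [3] / [6];  Q = [1] / [2]
  Insert 5 (step 3): P = [3, 5] / [6];  Q = [1, 3] / [2]
  Insert 2 (step 4): P = [2, 5] / [3] / [6];  Q = [1, 3] / [2] / [4]
  Insert 4 (step 5): P = [2, 4] / [3, 5] / [6];  Q = [1, 3] / [2, 5] / [4]
  Insert 1 (step 6): P = [1, 4] / [2, 5] / [3] / [6];  Q = [1, 3] / [2, 5] / [4] / [6]
Final shape: (2, 2, 1, 1).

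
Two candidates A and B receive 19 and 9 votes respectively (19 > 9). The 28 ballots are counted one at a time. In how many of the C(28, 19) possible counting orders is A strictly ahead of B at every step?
Strict-lead orderings = 2466750

Total orderings of the 28 votes with 19 for A: C(28, 19) = 6906900. By the Bertrand ballot formula (Cycle Lemma / reflection principle), the number of orderings in which A is strictly ahead of B throughout is (p − q)/(p + q) · C(p + q, p) = (19 − 9)/(19 + 9) · 6906900 = 2466750.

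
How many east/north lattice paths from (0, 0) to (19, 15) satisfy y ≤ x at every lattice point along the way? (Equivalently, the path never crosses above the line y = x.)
Number of paths = 463991880

By the reflection principle (André's argument), the number of monotone paths to (19, 15) with n ≤ m that never go above y = x is C(34, 19) − C(34, 20) = 1855967520 − 1391975640 = 463991880.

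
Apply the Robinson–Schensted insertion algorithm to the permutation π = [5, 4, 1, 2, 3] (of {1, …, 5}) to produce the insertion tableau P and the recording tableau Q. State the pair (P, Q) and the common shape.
P = [1, 2, 3] / [4] / [5];  Q = [1, 4, 5] / [2] / [3];  common shape = (3, 1, 1)

Row-insert the values π_1, π_2, … into P one at a time, bumping the leftmost entry strictly greater than the inserted value down to the next row. The recording tableau Q records, in position (i, j), the step at which that cell was added to P.
  Insert 5 (step 1): P = [5];  Q = [1]
  Insert 4 (step 2): P = [4] / [5];  Q = [1] / [2]
  Insert 1 (step 3): P = [1] / [4] / [5];  Q = [1] / [2] / [3]
  Insert 2 (step 4): P = [1, 2] / [4] / [5];  Q = [1, 4] / [2] / [3]
  Insert 3 (step 5): P = [1, 2, 3] / [4] / [5];  Q = [1, 4, 5] / [2] / [3]
Final shape: (3, 1, 1).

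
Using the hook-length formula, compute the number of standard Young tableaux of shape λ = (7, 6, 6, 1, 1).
# SYT of shape (7, 6, 6, 1, 1) = 55552770

Hook-length formula: f^λ = n! / Π hook(c), product over all cells c of the Young diagram. For λ = (7, 6, 6, 1, 1), n = 21 boxes. Hook lengths by row (left-to-right, top-to-bottom): [11, 8, 7, 6, 5, 4, 1]; [9, 6, 5, 4, 3, 2]; [8, 5, 4, 3, 2, 1]; [2]; [1]. Product of hooks = 919683072000. So f^λ = 21! / 919683072000 = 51090942171709440000 / 919683072000 = 55552770.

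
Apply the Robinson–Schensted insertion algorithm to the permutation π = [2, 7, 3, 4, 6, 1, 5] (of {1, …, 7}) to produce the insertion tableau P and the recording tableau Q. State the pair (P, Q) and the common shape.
P = [1, 3, 4, 5] / [2, 6] / [7];  Q = [1, 2, 4, 5] / [3, 7] / [6];  common shape = (4, 2, 1)

Row-insert the values π_1, π_2, … into P one at a time, bumping the leftmost entry strictly greater than the inserted value down to the next row. The recording tableau Q records, in position (i, j), the step at which that cell was added to P.
  Insert 2 (step 1): P = [2];  Q = [1]
  Insert 7 (step 2): P = [2, 7];  Q = [1, 2]
  Insert 3 (step 3): P = [2, 3] / [7];  Q = [1, 2] / [3]
  Insert 4 (step 4): P = [2, 3, 4] / [7];  Q = [1, 2, 4] / [3]
  Insert 6 (step 5): P = [2, 3, 4, 6] / [7];  Q = [1, 2, 4, 5] / [3]
  Insert 1 (step 6): P = [1, 3, 4, 6] / [2] / [7];  Q = [1, 2, 4, 5] / [3] / [6]
  Insert 5 (step 7): P = [1, 3, 4, 5] / [2, 6] / [7];  Q = [1, 2, 4, 5] / [3, 7] / [6]
Final shape: (4, 2, 1).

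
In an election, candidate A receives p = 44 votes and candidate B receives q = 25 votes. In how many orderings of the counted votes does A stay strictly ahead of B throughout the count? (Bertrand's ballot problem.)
Strict-lead orderings = 1142790127041529512

Total orderings of the 69 votes with 44 for A: C(69, 44) = 4150132566624501912. By the Bertrand ballot formula (Cycle Lemma / reflection principle), the number of orderings in which A is strictly ahead of B throughout is (p − q)/(p + q) · C(p + q, p) = (44 − 25)/(44 + 25) · 4150132566624501912 = 1142790127041529512.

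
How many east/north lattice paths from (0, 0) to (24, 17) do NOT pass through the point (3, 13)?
Number of paths = 151577396450

Total paths from (0, 0) to (24, 17): C(41, 24) = 151584480450. Paths through (3, 13): (paths (0, 0) → (3, 13)) × (paths (3, 13) → (24, 17)) = C(16, 3) · C(25, 21) = 560 · 12650 = 7084000. Avoidance count = 151584480450 − 7084000 = 151577396450.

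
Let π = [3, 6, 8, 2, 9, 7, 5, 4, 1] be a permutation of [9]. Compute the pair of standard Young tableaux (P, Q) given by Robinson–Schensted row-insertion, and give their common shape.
P = [1, 4, 7, 9] / [2, 5] / [3] / [6] / [8];  Q = [1, 2, 3, 5] / [4, 6] / [7] / [8] / [9];  common shape = (4, 2, 1, 1, 1)

Row-insert the values π_1, π_2, … into P one at a time, bumping the leftmost entry strictly greater than the inserted value down to the next row. The recording tableau Q records, in position (i, j), the step at which that cell was added to P.
  Insert 3 (step 1): P = [3];  Q = [1]
  Insert 6 (step 2): P = [3, 6];  Q = [1, 2]
  Insert 8 (step 3): P = [3, 6, 8];  Q = [1, 2, 3]
  Insert 2 (step 4): P = [2, 6, 8] / [3];  Q = [1, 2, 3] / [4]
  Insert 9 (step 5): P = [2, 6, 8, 9] / [3];  Q = [1, 2, 3, 5] / [4]
  Insert 7 (step 6): P = [2, 6, 7, 9] / [3, 8];  Q = [1, 2, 3, 5] / [4, 6]
  Insert 5 (step 7): P = [2, 5, 7, 9] / [3, 6] / [8];  Q = [1, 2, 3, 5] / [4, 6] / [7]
  Insert 4 (step 8): P = [2, 4, 7, 9] / [3, 5] / [6] / [8];  Q = [1, 2, 3, 5] / [4, 6] / [7] / [8]
  Insert 1 (step 9): P = [1, 4, 7, 9] / [2, 5] / [3] / [6] / [8];  Q = [1, 2, 3, 5] / [4, 6] / [7] / [8] / [9]
Final shape: (4, 2, 1, 1, 1).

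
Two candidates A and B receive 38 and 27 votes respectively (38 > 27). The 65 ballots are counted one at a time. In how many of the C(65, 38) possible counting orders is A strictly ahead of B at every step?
Strict-lead orderings = 245079125348117984

Total orderings of the 65 votes with 38 for A: C(65, 38) = 1448194831602515360. By the Bertrand ballot formula (Cycle Lemma / reflection principle), the number of orderings in which A is strictly ahead of B throughout is (p − q)/(p + q) · C(p + q, p) = (38 − 27)/(38 + 27) · 1448194831602515360 = 245079125348117984.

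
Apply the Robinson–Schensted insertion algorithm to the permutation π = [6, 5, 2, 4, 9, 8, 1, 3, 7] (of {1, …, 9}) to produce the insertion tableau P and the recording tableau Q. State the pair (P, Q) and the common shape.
P = [1, 3, 7] / [2, 4, 8] / [5, 9] / [6];  Q = [1, 4, 5] / [2, 6, 9] / [3, 8] / [7];  common shape = (3, 3, 2, 1)

Row-insert the values π_1, π_2, … into P one at a time, bumping the leftmost entry strictly greater than the inserted value down to the next row. The recording tableau Q records, in position (i, j), the step at which that cell was added to P.
  Insert 6 (step 1): P = [6];  Q = [1]
  Insert 5 (step 2): P = [5] / [6];  Q = [1] / [2]
  Insert 2 (step 3): P = [2] / [5] / [6];  Q = [1] / [2] / [3]
  Insert 4 (step 4): P = [2, 4] / [5] / [6];  Q = [1, 4] / [2] / [3]
  Insert 9 (step 5): P = [2, 4, 9] / [5] / [6];  Q = [1, 4, 5] / [2] / [3]
  Insert 8 (step 6): P = [2, 4, 8] / [5, 9] / [6];  Q = [1, 4, 5] / [2, 6] / [3]
  Insert 1 (step 7): P = [1, 4, 8] / [2, 9] / [5] / [6];  Q = [1, 4, 5] / [2, 6] / [3] / [7]
  Insert 3 (step 8): P = [1, 3, 8] / [2, 4] / [5, 9] / [6];  Q = [1, 4, 5] / [2, 6] / [3, 8] / [7]
  Insert 7 (step 9): P = [1, 3, 7] / [2, 4, 8] / [5, 9] / [6];  Q = [1, 4, 5] / [2, 6, 9] / [3, 8] / [7]
Final shape: (3, 3, 2, 1).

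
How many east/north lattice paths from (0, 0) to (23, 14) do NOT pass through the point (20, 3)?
Number of paths = 6106442156

Total paths from (0, 0) to (23, 14): C(37, 23) = 6107086800. Paths through (20, 3): (paths (0, 0) → (20, 3)) × (paths (20, 3) → (23, 14)) = C(23, 20) · C(14, 3) = 1771 · 364 = 644644. Avoidance count = 6107086800 − 644644 = 6106442156.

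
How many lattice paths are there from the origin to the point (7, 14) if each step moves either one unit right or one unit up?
Number of paths = 116280

A monotone lattice path from (0, 0) to (7, 14) consists of 7 east steps and 14 north steps in some order, so it is determined by which 7 of the 21 steps are east. The count is C(21, 7) = 116280.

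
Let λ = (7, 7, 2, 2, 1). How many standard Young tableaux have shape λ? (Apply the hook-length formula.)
# SYT of shape (7, 7, 2, 2, 1) = 7407036

Hook-length formula: f^λ = n! / Π hook(c), product over all cells c of the Young diagram. For λ = (7, 7, 2, 2, 1), n = 19 boxes. Hook lengths by row (left-to-right, top-to-bottom): [11, 9, 6, 5, 4, 3, 2]; [10, 8, 5, 4, 3, 2, 1]; [4, 2]; [3, 1]; [1]. Product of hooks = 16422912000. So f^λ = 19! / 16422912000 = 121645100408832000 / 16422912000 = 7407036.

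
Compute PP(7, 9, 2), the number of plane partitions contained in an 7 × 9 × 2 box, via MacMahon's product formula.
PP(7, 9, 2) = 27810640

Evaluate the triple product over i = 1..7, j = 1..9, k = 1..2. The factors are (2/1) · (3/2) · (3/2) · (4/3) · (4/3) · (5/4) · (5/4) · (6/5) · … (126 factors total). The numerators and denominators telescope so the product is an integer; carrying out the multiplication exactly gives PP(7, 9, 2) = 27810640.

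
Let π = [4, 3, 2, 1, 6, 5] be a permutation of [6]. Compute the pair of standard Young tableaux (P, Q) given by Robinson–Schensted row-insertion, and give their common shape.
P = [1, 5] / [2, 6] / [3] / [4];  Q = [1, 5] / [2, 6] / [3] / [4];  common shape = (2, 2, 1, 1)

Row-insert the values π_1, π_2, … into P one at a time, bumping the leftmost entry strictly greater than the inserted value down to the next row. The recording tableau Q records, in position (i, j), the step at which that cell was added to P.
  Insert 4 (step 1): P = [4];  Q = [1]
  Insert 3 (step 2): P = [3] / [4];  Q = [1] / [2]
  Insert 2 (step 3): P = [2] / [3] / [4];  Q = [1] / [2] / [3]
  Insert 1 (step 4): P = [1] / [2] / [3] / [4];  Q = [1] / [2] / [3] / [4]
  Insert 6 (step 5): P = [1, 6] / [2] / [3] / [4];  Q = [1, 5] / [2] / [3] / [4]
  Insert 5 (step 6): P = [1, 5] / [2, 6] / [3] / [4];  Q = [1, 5] / [2, 6] / [3] / [4]
Final shape: (2, 2, 1, 1).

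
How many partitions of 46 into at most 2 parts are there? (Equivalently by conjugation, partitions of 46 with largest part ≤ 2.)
p(46, parts ≤ 2) = 24

Use the recurrence p(n, m) = p(n, m−1) + p(n−m, m): either the largest part is < m (count p(n, m−1)) or the largest part is exactly m (remove one copy of m, count p(n−m, m)). With p(0, ·) = 1 this gives p(46, parts ≤ 2) = 24. (By conjugating Young diagrams, this also counts partitions of 46 into at most 2 parts.)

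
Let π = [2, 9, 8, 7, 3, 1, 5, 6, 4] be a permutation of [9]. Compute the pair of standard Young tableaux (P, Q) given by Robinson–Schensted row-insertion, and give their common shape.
P = [1, 3, 4, 6] / [2, 5] / [7] / [8] / [9];  Q = [1, 2, 7, 8] / [3, 9] / [4] / [5] / [6];  common shape = (4, 2, 1, 1, 1)

Row-insert the values π_1, π_2, … into P one at a time, bumping the leftmost entry strictly greater than the inserted value down to the next row. The recording tableau Q records, in position (i, j), the step at which that cell was added to P.
  Insert 2 (step 1): P = [2];  Q = [1]
  Insert 9 (step 2): P = [2, 9];  Q = [1, 2]
  Insert 8 (step 3): P = [2, 8] / [9];  Q = [1, 2] / [3]
  Insert 7 (step 4): P = [2, 7] / [8] / [9];  Q = [1, 2] / [3] / [4]
  Insert 3 (step 5): P = [2, 3] / [7] / [8] / [9];  Q = [1, 2] / [3] / [4] / [5]
  Insert 1 (step 6): P = [1, 3] / [2] / [7] / [8] / [9];  Q = [1, 2] / [3] / [4] / [5] / [6]
  Insert 5 (step 7): P = [1, 3, 5] / [2] / [7] / [8] / [9];  Q = [1, 2, 7] / [3] / [4] / [5] / [6]
  Insert 6 (step 8): P = [1, 3, 5, 6] / [2] / [7] / [8] / [9];  Q = [1, 2, 7, 8] / [3] / [4] / [5] / [6]
  Insert 4 (step 9): P = [1, 3, 4, 6] / [2, 5] / [7] / [8] / [9];  Q = [1, 2, 7, 8] / [3, 9] / [4] / [5] / [6]
Final shape: (4, 2, 1, 1, 1).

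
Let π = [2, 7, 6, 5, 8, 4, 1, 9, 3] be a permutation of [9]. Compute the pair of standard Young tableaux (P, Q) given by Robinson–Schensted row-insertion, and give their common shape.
P = [1, 3, 8, 9] / [2, 4] / [5] / [6] / [7];  Q = [1, 2, 5, 8] / [3, 9] / [4] / [6] / [7];  common shape = (4, 2, 1, 1, 1)

Row-insert the values π_1, π_2, … into P one at a time, bumping the leftmost entry strictly greater than the inserted value down to the next row. The recording tableau Q records, in position (i, j), the step at which that cell was added to P.
  Insert 2 (step 1): P = [2];  Q = [1]
  Insert 7 (step 2): P = [2, 7];  Q = [1, 2]
  Insert 6 (step 3): P = [2, 6] / [7];  Q = [1, 2] / [3]
  Insert 5 (step 4): P = [2, 5] / [6] / [7];  Q = [1, 2] / [3] / [4]
  Insert 8 (step 5): P = [2, 5, 8] / [6] / [7];  Q = [1, 2, 5] / [3] / [4]
  Insert 4 (step 6): P = [2, 4, 8] / [5] / [6] / [7];  Q = [1, 2, 5] / [3] / [4] / [6]
  Insert 1 (step 7): P = [1, 4, 8] / [2] / [5] / [6] / [7];  Q = [1, 2, 5] / [3] / [4] / [6] / [7]
  Insert 9 (step 8): P = [1, 4, 8, 9] / [2] / [5] / [6] / [7];  Q = [1, 2, 5, 8] / [3] / [4] / [6] / [7]
  Insert 3 (step 9): P = [1, 3, 8, 9] / [2, 4] / [5] / [6] / [7];  Q = [1, 2, 5, 8] / [3, 9] / [4] / [6] / [7]
Final shape: (4, 2, 1, 1, 1).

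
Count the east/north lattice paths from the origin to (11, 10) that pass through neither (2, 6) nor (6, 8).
Number of paths = 278453

Inclusion–exclusion. Total paths: C(21, 11) = 352716. Through P₁: C(8, 2)·C(13, 9) = 20020. Through P₂: C(14, 6)·C(7, 5) = 63063. Since P₁ is strictly southwest of P₂, a monotone path through both must visit P₁ then P₂; paths through both = C(8, 2)·C(6, 4)·C(7, 5) = 8820. Avoid both = 352716 − 20020 − 63063 + 8820 = 278453.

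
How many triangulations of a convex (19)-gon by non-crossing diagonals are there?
C_17 = 129644790

These polygon triangulations are counted by the Catalan number C_n = (1/(n + 1)) · C(2n, n). For n = 17: C_17 = (1/18) · C(34, 17) = 2333606220/18 = 129644790.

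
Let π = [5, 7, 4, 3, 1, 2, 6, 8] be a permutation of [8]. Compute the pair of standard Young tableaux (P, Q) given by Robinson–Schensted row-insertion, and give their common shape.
P = [1, 2, 6, 8] / [3, 7] / [4] / [5];  Q = [1, 2, 7, 8] / [3, 6] / [4] / [5];  common shape = (4, 2, 1, 1)

Row-insert the values π_1, π_2, … into P one at a time, bumping the leftmost entry strictly greater than the inserted value down to the next row. The recording tableau Q records, in position (i, j), the step at which that cell was added to P.
  Insert 5 (step 1): P = [5];  Q = [1]
  Insert 7 (step 2): P = [5, 7];  Q = [1, 2]
  Insert 4 (step 3): P = [4, 7] / [5];  Q = [1, 2] / [3]
  Insert 3 (step 4): P = [3, 7] / [4] / [5];  Q = [1, 2] / [3] / [4]
  Insert 1 (step 5): P = [1, 7] / [3] / [4] / [5];  Q = [1, 2] / [3] / [4] / [5]
  Insert 2 (step 6): P = [1, 2] / [3, 7] / [4] / [5];  Q = [1, 2] / [3, 6] / [4] / [5]
  Insert 6 (step 7): P = [1, 2, 6] / [3, 7] / [4] / [5];  Q = [1, 2, 7] / [3, 6] / [4] / [5]
  Insert 8 (step 8): P = [1, 2, 6, 8] / [3, 7] / [4] / [5];  Q = [1, 2, 7, 8] / [3, 6] / [4] / [5]
Final shape: (4, 2, 1, 1).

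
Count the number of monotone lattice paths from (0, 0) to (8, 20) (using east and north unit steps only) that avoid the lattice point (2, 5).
Number of paths = 1968561

Total paths from (0, 0) to (8, 20): C(28, 8) = 3108105. Paths through (2, 5): (paths (0, 0) → (2, 5)) × (paths (2, 5) → (8, 20)) = C(7, 2) · C(21, 6) = 21 · 54264 = 1139544. Avoidance count = 3108105 − 1139544 = 1968561.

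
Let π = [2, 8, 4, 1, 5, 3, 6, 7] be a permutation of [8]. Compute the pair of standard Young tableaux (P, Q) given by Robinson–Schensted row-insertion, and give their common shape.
P = [1, 3, 5, 6, 7] / [2, 4] / [8];  Q = [1, 2, 5, 7, 8] / [3, 6] / [4];  common shape = (5, 2, 1)

Row-insert the values π_1, π_2, … into P one at a time, bumping the leftmost entry strictly greater than the inserted value down to the next row. The recording tableau Q records, in position (i, j), the step at which that cell was added to P.
  Insert 2 (step 1): P = [2];  Q = [1]
  Insert 8 (step 2): P = [2, 8];  Q = [1, 2]
  Insert 4 (step 3): P = [2, 4] / [8];  Q = [1, 2] / [3]
  Insert 1 (step 4): P = [1, 4] / [2] / [8];  Q = [1, 2] / [3] / [4]
  Insert 5 (step 5): P = [1, 4, 5] / [2] / [8];  Q = [1, 2, 5] / [3] / [4]
  Insert 3 (step 6): P = [1, 3, 5] / [2, 4] / [8];  Q = [1, 2, 5] / [3, 6] / [4]
  Insert 6 (step 7): P = [1, 3, 5, 6] / [2, 4] / [8];  Q = [1, 2, 5, 7] / [3, 6] / [4]
  Insert 7 (step 8): P = [1, 3, 5, 6, 7] / [2, 4] / [8];  Q = [1, 2, 5, 7, 8] / [3, 6] / [4]
Final shape: (5, 2, 1).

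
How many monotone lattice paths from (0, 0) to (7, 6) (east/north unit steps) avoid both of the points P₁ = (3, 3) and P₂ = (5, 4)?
Number of paths = 620

Inclusion–exclusion. Total paths: C(13, 7) = 1716. Through P₁: C(6, 3)·C(7, 4) = 700. Through P₂: C(9, 5)·C(4, 2) = 756. Since P₁ is strictly southwest of P₂, a monotone path through both must visit P₁ then P₂; paths through both = C(6, 3)·C(3, 2)·C(4, 2) = 360. Avoid both = 1716 − 700 − 756 + 360 = 620.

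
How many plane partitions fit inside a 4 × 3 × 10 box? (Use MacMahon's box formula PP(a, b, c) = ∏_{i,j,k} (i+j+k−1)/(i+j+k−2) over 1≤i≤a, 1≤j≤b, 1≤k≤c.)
PP(4, 3, 10) = 33157124

Evaluate the triple product over i = 1..4, j = 1..3, k = 1..10. The factors are (2/1) · (3/2) · (4/3) · (5/4) · (6/5) · (7/6) · (8/7) · (9/8) · … (120 factors total). The numerators and denominators telescope so the product is an integer; carrying out the multiplication exactly gives PP(4, 3, 10) = 33157124.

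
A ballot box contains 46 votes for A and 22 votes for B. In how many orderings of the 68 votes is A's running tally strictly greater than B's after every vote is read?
Strict-lead orderings = 141521997156845760

Total orderings of the 68 votes with 46 for A: C(68, 46) = 400978991944396320. By the Bertrand ballot formula (Cycle Lemma / reflection principle), the number of orderings in which A is strictly ahead of B throughout is (p − q)/(p + q) · C(p + q, p) = (46 − 22)/(46 + 22) · 400978991944396320 = 141521997156845760.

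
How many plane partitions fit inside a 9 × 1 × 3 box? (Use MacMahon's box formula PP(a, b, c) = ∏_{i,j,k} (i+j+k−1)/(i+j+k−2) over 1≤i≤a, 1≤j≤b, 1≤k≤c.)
PP(9, 1, 3) = 220

Evaluate the triple product over i = 1..9, j = 1..1, k = 1..3. The factors are (2/1) · (3/2) · (4/3) · (3/2) · (4/3) · (5/4) · (4/3) · (5/4) · … (27 factors total). The numerators and denominators telescope so the product is an integer; carrying out the multiplication exactly gives PP(9, 1, 3) = 220.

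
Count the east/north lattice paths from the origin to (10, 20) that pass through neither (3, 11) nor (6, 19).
Number of paths = 25295655

Inclusion–exclusion. Total paths: C(30, 10) = 30045015. Through P₁: C(14, 3)·C(16, 7) = 4164160. Through P₂: C(25, 6)·C(5, 4) = 885500. Since P₁ is strictly southwest of P₂, a monotone path through both must visit P₁ then P₂; paths through both = C(14, 3)·C(11, 3)·C(5, 4) = 300300. Avoid both = 30045015 − 4164160 − 885500 + 300300 = 25295655.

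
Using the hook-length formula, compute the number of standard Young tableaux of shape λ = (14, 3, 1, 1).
# SYT of shape (14, 3, 1, 1) = 49248

Hook-length formula: f^λ = n! / Π hook(c), product over all cells c of the Young diagram. For λ = (14, 3, 1, 1), n = 19 boxes. Hook lengths by row (left-to-right, top-to-bottom): [17, 14, 13, 11, 10, 9, 8, 7, 6, 5, 4, 3, 2, 1]; [5, 2, 1]; [2]; [1]. Product of hooks = 2470051584000. So f^λ = 19! / 2470051584000 = 121645100408832000 / 2470051584000 = 49248.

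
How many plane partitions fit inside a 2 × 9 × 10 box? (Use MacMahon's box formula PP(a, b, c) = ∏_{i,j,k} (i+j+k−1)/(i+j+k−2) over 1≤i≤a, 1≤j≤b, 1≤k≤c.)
PP(2, 9, 10) = 1551580888

Evaluate the triple product over i = 1..2, j = 1..9, k = 1..10. The factors are (2/1) · (3/2) · (4/3) · (5/4) · (6/5) · (7/6) · (8/7) · (9/8) · … (180 factors total). The numerators and denominators telescope so the product is an integer; carrying out the multiplication exactly gives PP(2, 9, 10) = 1551580888.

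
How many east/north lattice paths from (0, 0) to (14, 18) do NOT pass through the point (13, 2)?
Number of paths = 471433815

Total paths from (0, 0) to (14, 18): C(32, 14) = 471435600. Paths through (13, 2): (paths (0, 0) → (13, 2)) × (paths (13, 2) → (14, 18)) = C(15, 13) · C(17, 1) = 105 · 17 = 1785. Avoidance count = 471435600 − 1785 = 471433815.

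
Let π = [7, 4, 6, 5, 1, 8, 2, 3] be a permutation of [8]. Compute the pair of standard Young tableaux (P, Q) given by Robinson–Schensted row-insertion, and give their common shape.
P = [1, 2, 3] / [4, 5, 8] / [6] / [7];  Q = [1, 3, 6] / [2, 7, 8] / [4] / [5];  common shape = (3, 3, 1, 1)

Row-insert the values π_1, π_2, … into P one at a time, bumping the leftmost entry strictly greater than the inserted value down to the next row. The recording tableau Q records, in position (i, j), the step at which that cell was added to P.
  Insert 7 (step 1): P = [7];  Q = [1]
  Insert 4 (step 2): P = [4] / [7];  Q = [1] / [2]
  Insert 6 (step 3): P = [4, 6] / [7];  Q = [1, 3] / [2]
  Insert 5 (step 4): P = [4, 5] / [6] / [7];  Q = [1, 3] / [2] / [4]
  Insert 1 (step 5): P = [1, 5] / [4] / [6] / [7];  Q = [1, 3] / [2] / [4] / [5]
  Insert 8 (step 6): P = [1, 5, 8] / [4] / [6] / [7];  Q = [1, 3, 6] / [2] / [4] / [5]
  Insert 2 (step 7): P = [1, 2, 8] / [4, 5] / [6] / [7];  Q = [1, 3, 6] / [2, 7] / [4] / [5]
  Insert 3 (step 8): P = [1, 2, 3] / [4, 5, 8] / [6] / [7];  Q = [1, 3, 6] / [2, 7, 8] / [4] / [5]
Final shape: (3, 3, 1, 1).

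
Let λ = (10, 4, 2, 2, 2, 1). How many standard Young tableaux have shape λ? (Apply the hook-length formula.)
# SYT of shape (10, 4, 2, 2, 2, 1) = 146241480

Hook-length formula: f^λ = n! / Π hook(c), product over all cells c of the Young diagram. For λ = (10, 4, 2, 2, 2, 1), n = 21 boxes. Hook lengths by row (left-to-right, top-to-bottom): [15, 13, 9, 8, 6, 5, 4, 3, 2, 1]; [8, 6, 2, 1]; [5, 3]; [4, 2]; [3, 1]; [1]. Product of hooks = 349360128000. So f^λ = 21! / 349360128000 = 51090942171709440000 / 349360128000 = 146241480.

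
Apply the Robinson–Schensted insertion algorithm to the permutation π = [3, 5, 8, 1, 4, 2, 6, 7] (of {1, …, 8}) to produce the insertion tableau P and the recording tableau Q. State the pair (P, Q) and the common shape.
P = [1, 2, 6, 7] / [3, 4, 8] / [5];  Q = [1, 2, 3, 8] / [4, 5, 7] / [6];  common shape = (4, 3, 1)

Row-insert the values π_1, π_2, … into P one at a time, bumping the leftmost entry strictly greater than the inserted value down to the next row. The recording tableau Q records, in position (i, j), the step at which that cell was added to P.
  Insert 3 (step 1): P = [3];  Q = [1]
  Insert 5 (step 2): P = [3, 5];  Q = [1, 2]
  Insert 8 (step 3): P = [3, 5, 8];  Q = [1, 2, 3]
  Insert 1 (step 4): P = [1, 5, 8] / [3];  Q = [1, 2, 3] / [4]
  Insert 4 (step 5): P = [1, 4, 8] / [3, 5];  Q = [1, 2, 3] / [4, 5]
  Insert 2 (step 6): P = [1, 2, 8] / [3, 4] / [5];  Q = [1, 2, 3] / [4, 5] / [6]
  Insert 6 (step 7): P = [1, 2, 6] / [3, 4, 8] / [5];  Q = [1, 2, 3] / [4, 5, 7] / [6]
  Insert 7 (step 8): P = [1, 2, 6, 7] / [3, 4, 8] / [5];  Q = [1, 2, 3, 8] / [4, 5, 7] / [6]
Final shape: (4, 3, 1).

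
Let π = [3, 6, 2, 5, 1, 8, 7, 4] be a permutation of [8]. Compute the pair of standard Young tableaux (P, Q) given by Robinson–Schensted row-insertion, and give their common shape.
P = [1, 4, 7] / [2, 5, 8] / [3, 6];  Q = [1, 2, 6] / [3, 4, 7] / [5, 8];  common shape = (3, 3, 2)

Row-insert the values π_1, π_2, … into P one at a time, bumping the leftmost entry strictly greater than the inserted value down to the next row. The recording tableau Q records, in position (i, j), the step at which that cell was added to P.
  Insert 3 (step 1): P = [3];  Q = [1]
  Insert 6 (step 2): P = [3, 6];  Q = [1, 2]
  Insert 2 (step 3): P = [2, 6] / [3];  Q = [1, 2] / [3]
  Insert 5 (step 4): P = [2, 5] / [3, 6];  Q = [1, 2] / [3, 4]
  Insert 1 (step 5): P = [1, 5] / [2, 6] / [3];  Q = [1, 2] / [3, 4] / [5]
  Insert 8 (step 6): P = [1, 5, 8] / [2, 6] / [3];  Q = [1, 2, 6] / [3, 4] / [5]
  Insert 7 (step 7): P = [1, 5, 7] / [2, 6, 8] / [3];  Q = [1, 2, 6] / [3, 4, 7] / [5]
  Insert 4 (step 8): P = [1, 4, 7] / [2, 5, 8] / [3, 6];  Q = [1, 2, 6] / [3, 4, 7] / [5, 8]
Final shape: (3, 3, 2).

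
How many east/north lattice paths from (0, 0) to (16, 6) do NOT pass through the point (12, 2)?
Number of paths = 68243

Total paths from (0, 0) to (16, 6): C(22, 16) = 74613. Paths through (12, 2): (paths (0, 0) → (12, 2)) × (paths (12, 2) → (16, 6)) = C(14, 12) · C(8, 4) = 91 · 70 = 6370. Avoidance count = 74613 − 6370 = 68243.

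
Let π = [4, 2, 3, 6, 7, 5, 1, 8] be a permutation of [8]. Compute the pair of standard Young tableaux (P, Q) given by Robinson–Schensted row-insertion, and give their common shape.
P = [1, 3, 5, 7, 8] / [2, 6] / [4];  Q = [1, 3, 4, 5, 8] / [2, 6] / [7];  common shape = (5, 2, 1)

Row-insert the values π_1, π_2, … into P one at a time, bumping the leftmost entry strictly greater than the inserted value down to the next row. The recording tableau Q records, in position (i, j), the step at which that cell was added to P.
  Insert 4 (step 1): P = [4];  Q = [1]
  Insert 2 (step 2): P = [2] / [4];  Q = [1] / [2]
  Insert 3 (step 3): P = [2, 3] / [4];  Q = [1, 3] / [2]
  Insert 6 (step 4): P = [2, 3, 6] / [4];  Q = [1, 3, 4] / [2]
  Insert 7 (step 5): P = [2, 3, 6, 7] / [4];  Q = [1, 3, 4, 5] / [2]
  Insert 5 (step 6): P = [2, 3, 5, 7] / [4, 6];  Q = [1, 3, 4, 5] / [2, 6]
  Insert 1 (step 7): P = [1, 3, 5, 7] / [2, 6] / [4];  Q = [1, 3, 4, 5] / [2, 6] / [7]
  Insert 8 (step 8): P = [1, 3, 5, 7, 8] / [2, 6] / [4];  Q = [1, 3, 4, 5, 8] / [2, 6] / [7]
Final shape: (5, 2, 1).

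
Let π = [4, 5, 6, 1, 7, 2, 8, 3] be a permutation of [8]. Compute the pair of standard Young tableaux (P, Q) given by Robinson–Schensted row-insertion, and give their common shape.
P = [1, 2, 3, 7, 8] / [4, 5, 6];  Q = [1, 2, 3, 5, 7] / [4, 6, 8];  common shape = (5, 3)

Row-insert the values π_1, π_2, … into P one at a time, bumping the leftmost entry strictly greater than the inserted value down to the next row. The recording tableau Q records, in position (i, j), the step at which that cell was added to P.
  Insert 4 (step 1): P = [4];  Q = [1]
  Insert 5 (step 2): P = [4, 5];  Q = [1, 2]
  Insert 6 (step 3): P = [4, 5, 6];  Q = [1, 2, 3]
  Insert 1 (step 4): P = [1, 5, 6] / [4];  Q = [1, 2, 3] / [4]
  Insert 7 (step 5): P = [1, 5, 6, 7] / [4];  Q = [1, 2, 3, 5] / [4]
  Insert 2 (step 6): P = [1, 2, 6, 7] / [4, 5];  Q = [1, 2, 3, 5] / [4, 6]
  Insert 8 (step 7): P = [1, 2, 6, 7, 8] / [4, 5];  Q = [1, 2, 3, 5, 7] / [4, 6]
  Insert 3 (step 8): P = [1, 2, 3, 7, 8] / [4, 5, 6];  Q = [1, 2, 3, 5, 7] / [4, 6, 8]
Final shape: (5, 3).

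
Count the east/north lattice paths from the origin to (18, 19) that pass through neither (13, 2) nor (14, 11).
Number of paths = 15463973580

Inclusion–exclusion. Total paths: C(37, 18) = 17672631900. Through P₁: C(15, 13)·C(22, 5) = 2765070. Through P₂: C(25, 14)·C(12, 4) = 2206413000. Since P₁ is strictly southwest of P₂, a monotone path through both must visit P₁ then P₂; paths through both = C(15, 13)·C(10, 1)·C(12, 4) = 519750. Avoid both = 17672631900 − 2765070 − 2206413000 + 519750 = 15463973580.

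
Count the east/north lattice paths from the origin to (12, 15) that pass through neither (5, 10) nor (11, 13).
Number of paths = 8273808

Inclusion–exclusion. Total paths: C(27, 12) = 17383860. Through P₁: C(15, 5)·C(12, 7) = 2378376. Through P₂: C(24, 11)·C(3, 1) = 7488432. Since P₁ is strictly southwest of P₂, a monotone path through both must visit P₁ then P₂; paths through both = C(15, 5)·C(9, 6)·C(3, 1) = 756756. Avoid both = 17383860 − 2378376 − 7488432 + 756756 = 8273808.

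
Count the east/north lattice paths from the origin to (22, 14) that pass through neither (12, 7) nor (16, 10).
Number of paths = 2071238826

Inclusion–exclusion. Total paths: C(36, 22) = 3796297200. Through P₁: C(19, 12)·C(17, 10) = 979945824. Through P₂: C(26, 16)·C(10, 6) = 1115464350. Since P₁ is strictly southwest of P₂, a monotone path through both must visit P₁ then P₂; paths through both = C(19, 12)·C(7, 4)·C(10, 6) = 370351800. Avoid both = 3796297200 − 979945824 − 1115464350 + 370351800 = 2071238826.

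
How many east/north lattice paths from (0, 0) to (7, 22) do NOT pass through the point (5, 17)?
Number of paths = 1007766

Total paths from (0, 0) to (7, 22): C(29, 7) = 1560780. Paths through (5, 17): (paths (0, 0) → (5, 17)) × (paths (5, 17) → (7, 22)) = C(22, 5) · C(7, 2) = 26334 · 21 = 553014. Avoidance count = 1560780 − 553014 = 1007766.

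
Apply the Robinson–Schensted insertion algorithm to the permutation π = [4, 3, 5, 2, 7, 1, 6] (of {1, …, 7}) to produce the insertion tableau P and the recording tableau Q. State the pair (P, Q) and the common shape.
P = [1, 5, 6] / [2, 7] / [3] / [4];  Q = [1, 3, 5] / [2, 7] / [4] / [6];  common shape = (3, 2, 1, 1)

Row-insert the values π_1, π_2, … into P one at a time, bumping the leftmost entry strictly greater than the inserted value down to the next row. The recording tableau Q records, in position (i, j), the step at which that cell was added to P.
  Insert 4 (step 1): P = [4];  Q = [1]
  Insert 3 (step 2): P = [3] / [4];  Q = [1] / [2]
  Insert 5 (step 3): P = [3, 5] / [4];  Q = [1, 3] / [2]
  Insert 2 (step 4): P = [2, 5] / [3] / [4];  Q = [1, 3] / [2] / [4]
  Insert 7 (step 5): P = [2, 5, 7] / [3] / [4];  Q = [1, 3, 5] / [2] / [4]
  Insert 1 (step 6): P = [1, 5, 7] / [2] / [3] / [4];  Q = [1, 3, 5] / [2] / [4] / [6]
  Insert 6 (step 7): P = [1, 5, 6] / [2, 7] / [3] / [4];  Q = [1, 3, 5] / [2, 7] / [4] / [6]
Final shape: (3, 2, 1, 1).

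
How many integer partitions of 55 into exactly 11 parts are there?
p(55, 11 parts) = 36043

Partitions of n into exactly k parts are in bijection with partitions of n − k into at most k parts (subtract 1 from each part). So p(55, exactly 11) = p(44, parts ≤ 11). Computing via the recurrence p(m, j) = p(m, j−1) + p(m−j, j) gives 36043.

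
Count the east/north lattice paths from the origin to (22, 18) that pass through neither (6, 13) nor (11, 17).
Number of paths = 112611486156

Inclusion–exclusion. Total paths: C(40, 22) = 113380261800. Through P₁: C(19, 6)·C(21, 16) = 552109068. Through P₂: C(28, 11)·C(12, 11) = 257690160. Since P₁ is strictly southwest of P₂, a monotone path through both must visit P₁ then P₂; paths through both = C(19, 6)·C(9, 5)·C(12, 11) = 41023584. Avoid both = 113380261800 − 552109068 − 257690160 + 41023584 = 112611486156.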